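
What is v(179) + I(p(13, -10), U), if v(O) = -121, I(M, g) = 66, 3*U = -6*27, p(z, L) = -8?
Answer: -55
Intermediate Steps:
U = -54 (U = (-6*27)/3 = (⅓)*(-162) = -54)
v(179) + I(p(13, -10), U) = -121 + 66 = -55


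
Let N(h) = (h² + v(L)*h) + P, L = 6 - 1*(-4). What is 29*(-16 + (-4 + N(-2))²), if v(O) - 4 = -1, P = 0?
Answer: 580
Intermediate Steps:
L = 10 (L = 6 + 4 = 10)
v(O) = 3 (v(O) = 4 - 1 = 3)
N(h) = h² + 3*h (N(h) = (h² + 3*h) + 0 = h² + 3*h)
29*(-16 + (-4 + N(-2))²) = 29*(-16 + (-4 - 2*(3 - 2))²) = 29*(-16 + (-4 - 2*1)²) = 29*(-16 + (-4 - 2)²) = 29*(-16 + (-6)²) = 29*(-16 + 36) = 29*20 = 580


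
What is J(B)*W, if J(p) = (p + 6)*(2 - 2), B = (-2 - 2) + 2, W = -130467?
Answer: 0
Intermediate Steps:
B = -2 (B = -4 + 2 = -2)
J(p) = 0 (J(p) = (6 + p)*0 = 0)
J(B)*W = 0*(-130467) = 0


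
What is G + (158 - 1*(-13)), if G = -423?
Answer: -252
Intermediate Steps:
G + (158 - 1*(-13)) = -423 + (158 - 1*(-13)) = -423 + (158 + 13) = -423 + 171 = -252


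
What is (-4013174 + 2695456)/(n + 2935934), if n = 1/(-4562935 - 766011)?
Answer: -7022048065228/15645433745563 ≈ -0.44882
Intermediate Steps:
n = -1/5328946 (n = 1/(-5328946) = -1/5328946 ≈ -1.8765e-7)
(-4013174 + 2695456)/(n + 2935934) = (-4013174 + 2695456)/(-1/5328946 + 2935934) = -1317718/15645433745563/5328946 = -1317718*5328946/15645433745563 = -7022048065228/15645433745563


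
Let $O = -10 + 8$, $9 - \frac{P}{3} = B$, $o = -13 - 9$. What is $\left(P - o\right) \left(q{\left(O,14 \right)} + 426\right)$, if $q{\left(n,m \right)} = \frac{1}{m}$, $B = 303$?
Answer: $- \frac{2564950}{7} \approx -3.6642 \cdot 10^{5}$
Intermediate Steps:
$o = -22$ ($o = -13 - 9 = -22$)
$P = -882$ ($P = 27 - 909 = -882$)
$O = -2$
$\left(P - o\right) \left(q{\left(O,14 \right)} + 426\right) = \left(-882 - -22\right) \left(\frac{1}{14} + 426\right) = \left(-882 + 22\right) \left(\frac{1}{14} + 426\right) = \left(-860\right) \frac{5965}{14} = - \frac{2564950}{7}$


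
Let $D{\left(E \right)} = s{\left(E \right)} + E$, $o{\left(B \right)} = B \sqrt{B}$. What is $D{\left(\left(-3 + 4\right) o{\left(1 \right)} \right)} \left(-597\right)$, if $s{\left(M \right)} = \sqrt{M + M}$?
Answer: $-597 - 597 \sqrt{2} \approx -1441.3$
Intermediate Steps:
$s{\left(M \right)} = \sqrt{2} \sqrt{M}$ ($s{\left(M \right)} = \sqrt{2 M} = \sqrt{2} \sqrt{M}$)
$o{\left(B \right)} = B^{\frac{3}{2}}$
$D{\left(E \right)} = E + \sqrt{2} \sqrt{E}$ ($D{\left(E \right)} = \sqrt{2} \sqrt{E} + E = E + \sqrt{2} \sqrt{E}$)
$D{\left(\left(-3 + 4\right) o{\left(1 \right)} \right)} \left(-597\right) = \left(\left(-3 + 4\right) 1^{\frac{3}{2}} + \sqrt{2} \sqrt{\left(-3 + 4\right) 1^{\frac{3}{2}}}\right) \left(-597\right) = \left(1 \cdot 1 + \sqrt{2} \sqrt{1 \cdot 1}\right) \left(-597\right) = \left(1 + \sqrt{2} \sqrt{1}\right) \left(-597\right) = \left(1 + \sqrt{2} \cdot 1\right) \left(-597\right) = \left(1 + \sqrt{2}\right) \left(-597\right) = -597 - 597 \sqrt{2}$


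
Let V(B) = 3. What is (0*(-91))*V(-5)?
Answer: 0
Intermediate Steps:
(0*(-91))*V(-5) = (0*(-91))*3 = 0*3 = 0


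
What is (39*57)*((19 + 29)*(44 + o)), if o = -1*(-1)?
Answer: 4801680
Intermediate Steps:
o = 1
(39*57)*((19 + 29)*(44 + o)) = (39*57)*((19 + 29)*(44 + 1)) = 2223*(48*45) = 2223*2160 = 4801680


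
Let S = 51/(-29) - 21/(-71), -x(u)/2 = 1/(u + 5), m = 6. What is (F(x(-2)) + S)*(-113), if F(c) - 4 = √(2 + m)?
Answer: -590312/2059 - 226*√2 ≈ -606.31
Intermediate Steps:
x(u) = -2/(5 + u) (x(u) = -2/(u + 5) = -2/(5 + u))
S = -3012/2059 (S = 51*(-1/29) - 21*(-1/71) = -51/29 + 21/71 = -3012/2059 ≈ -1.4628)
F(c) = 4 + 2*√2 (F(c) = 4 + √(2 + 6) = 4 + √8 = 4 + 2*√2)
(F(x(-2)) + S)*(-113) = ((4 + 2*√2) - 3012/2059)*(-113) = (5224/2059 + 2*√2)*(-113) = -590312/2059 - 226*√2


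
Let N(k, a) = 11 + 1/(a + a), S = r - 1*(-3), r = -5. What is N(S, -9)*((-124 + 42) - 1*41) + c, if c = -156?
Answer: -9013/6 ≈ -1502.2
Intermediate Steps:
S = -2 (S = -5 - 1*(-3) = -5 + 3 = -2)
N(k, a) = 11 + 1/(2*a)
N(S, -9)*((-124 + 42) - 1*41) + c = (11 + (½)/(-9))*((-124 + 42) - 1*41) - 156 = (11 + (½)*(-⅑))*(-82 - 41) - 156 = (11 - 1/18)*(-123) - 156 = (197/18)*(-123) - 156 = -8077/6 - 156 = -9013/6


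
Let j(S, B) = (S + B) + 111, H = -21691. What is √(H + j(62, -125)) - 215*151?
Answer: -32465 + I*√21643 ≈ -32465.0 + 147.12*I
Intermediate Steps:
j(S, B) = 111 + B + S (j(S, B) = (B + S) + 111 = 111 + B + S)
√(H + j(62, -125)) - 215*151 = √(-21691 + (111 - 125 + 62)) - 215*151 = √(-21691 + 48) - 1*32465 = √(-21643) - 32465 = I*√21643 - 32465 = -32465 + I*√21643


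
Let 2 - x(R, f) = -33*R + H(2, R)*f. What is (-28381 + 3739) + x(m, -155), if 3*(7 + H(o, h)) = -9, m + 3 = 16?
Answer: -25761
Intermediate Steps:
m = 13 (m = -3 + 16 = 13)
H(o, h) = -10 (H(o, h) = -7 + (1/3)*(-9) = -7 - 3 = -10)
x(R, f) = 2 + 10*f + 33*R (x(R, f) = 2 - (-33*R - 10*f) = 2 + (10*f + 33*R) = 2 + 10*f + 33*R)
(-28381 + 3739) + x(m, -155) = (-28381 + 3739) + (2 + 10*(-155) + 33*13) = -24642 + (2 - 1550 + 429) = -24642 - 1119 = -25761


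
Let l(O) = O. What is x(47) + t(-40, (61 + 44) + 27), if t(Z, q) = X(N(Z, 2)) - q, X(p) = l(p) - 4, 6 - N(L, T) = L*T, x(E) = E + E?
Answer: 44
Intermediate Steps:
x(E) = 2*E
N(L, T) = 6 - L*T
X(p) = -4 + p (X(p) = p - 4 = -4 + p)
t(Z, q) = 2 - q - 2*Z (t(Z, q) = (-4 + (6 - 1*Z*2)) - q = (-4 + (6 - 2*Z)) - q = (2 - 2*Z) - q = 2 - q - 2*Z)
x(47) + t(-40, (61 + 44) + 27) = 2*47 + (2 - ((61 + 44) + 27) - 2*(-40)) = 94 + (2 - (105 + 27) + 80) = 94 + (2 - 1*132 + 80) = 94 + (2 - 132 + 80) = 94 - 50 = 44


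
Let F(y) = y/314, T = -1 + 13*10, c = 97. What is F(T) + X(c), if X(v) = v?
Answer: 30587/314 ≈ 97.411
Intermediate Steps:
T = 129 (T = -1 + 130 = 129)
F(y) = y/314 (F(y) = y*(1/314) = y/314)
F(T) + X(c) = (1/314)*129 + 97 = 129/314 + 97 = 30587/314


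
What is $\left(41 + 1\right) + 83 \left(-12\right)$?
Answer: $-954$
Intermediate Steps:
$\left(41 + 1\right) + 83 \left(-12\right) = 42 - 996 = -954$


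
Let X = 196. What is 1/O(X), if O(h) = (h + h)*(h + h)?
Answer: 1/153664 ≈ 6.5077e-6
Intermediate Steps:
O(h) = 4*h² (O(h) = (2*h)*(2*h) = 4*h²)
1/O(X) = 1/(4*196²) = 1/(4*38416) = 1/153664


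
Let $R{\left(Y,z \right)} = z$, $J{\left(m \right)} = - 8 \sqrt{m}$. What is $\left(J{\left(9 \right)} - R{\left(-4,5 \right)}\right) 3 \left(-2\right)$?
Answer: $174$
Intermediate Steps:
$\left(J{\left(9 \right)} - R{\left(-4,5 \right)}\right) 3 \left(-2\right) = \left(- 8 \sqrt{9} - 5\right) 3 \left(-2\right) = \left(\left(-8\right) 3 - 5\right) \left(-6\right) = \left(-24 - 5\right) \left(-6\right) = \left(-29\right) \left(-6\right) = 174$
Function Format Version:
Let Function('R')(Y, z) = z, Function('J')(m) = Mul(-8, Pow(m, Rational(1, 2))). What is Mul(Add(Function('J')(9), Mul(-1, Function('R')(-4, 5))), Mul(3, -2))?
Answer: 174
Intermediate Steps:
Mul(Add(Function('J')(9), Mul(-1, Function('R')(-4, 5))), Mul(3, -2)) = Mul(Add(Mul(-8, Pow(9, Rational(1, 2))), Mul(-1, 5)), Mul(3, -2)) = Mul(Add(Mul(-8, 3), -5), -6) = Mul(Add(-24, -5), -6) = Mul(-29, -6) = 174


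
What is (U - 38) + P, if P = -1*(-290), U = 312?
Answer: 564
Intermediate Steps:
P = 290
(U - 38) + P = (312 - 38) + 290 = 274 + 290 = 564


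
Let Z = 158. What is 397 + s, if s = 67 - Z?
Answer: 306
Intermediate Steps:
s = -91 (s = 67 - 1*158 = 67 - 158 = -91)
397 + s = 397 - 91 = 306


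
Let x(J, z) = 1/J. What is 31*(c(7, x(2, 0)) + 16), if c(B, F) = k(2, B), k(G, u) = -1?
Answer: 465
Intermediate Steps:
c(B, F) = -1
31*(c(7, x(2, 0)) + 16) = 31*(-1 + 16) = 31*15 = 465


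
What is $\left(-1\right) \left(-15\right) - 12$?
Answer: $3$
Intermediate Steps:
$\left(-1\right) \left(-15\right) - 12 = 15 - 12 = 3$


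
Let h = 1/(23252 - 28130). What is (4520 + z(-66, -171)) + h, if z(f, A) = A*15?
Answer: 9536489/4878 ≈ 1955.0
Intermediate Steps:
h = -1/4878 (h = 1/(-4878) = -1/4878 ≈ -0.00020500)
z(f, A) = 15*A
(4520 + z(-66, -171)) + h = (4520 + 15*(-171)) - 1/4878 = (4520 - 2565) - 1/4878 = 1955 - 1/4878 = 9536489/4878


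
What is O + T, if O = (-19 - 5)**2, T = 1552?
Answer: 2128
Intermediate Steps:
O = 576 (O = (-24)**2 = 576)
O + T = 576 + 1552 = 2128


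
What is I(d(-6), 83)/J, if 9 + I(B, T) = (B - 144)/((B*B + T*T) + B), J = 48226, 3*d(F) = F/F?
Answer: -279669/1495126565 ≈ -0.00018705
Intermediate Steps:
d(F) = 1/3 (d(F) = (F/F)/3 = (1/3)*1 = 1/3)
I(B, T) = -9 + (-144 + B)/(B + B**2 + T**2) (I(B, T) = -9 + (B - 144)/((B*B + T*T) + B) = -9 + (-144 + B)/((B**2 + T**2) + B) = -9 + (-144 + B)/(B + B**2 + T**2))
I(d(-6), 83)/J = ((-144 - 9*(1/3)**2 - 9*83**2 - 8*1/3)/(1/3 + (1/3)**2 + 83**2))/48226 = ((-144 - 9*1/9 - 9*6889 - 8/3)/(1/3 + 1/9 + 6889))*(1/48226) = ((-144 - 1 - 62001 - 8/3)/(62005/9))*(1/48226) = ((9/62005)*(-186446/3))*(1/48226) = -559338/62005*1/48226 = -279669/1495126565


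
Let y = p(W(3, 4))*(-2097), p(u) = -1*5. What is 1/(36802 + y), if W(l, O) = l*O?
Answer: 1/47287 ≈ 2.1147e-5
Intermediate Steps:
W(l, O) = O*l
p(u) = -5
y = 10485 (y = -5*(-2097) = 10485)
1/(36802 + y) = 1/(36802 + 10485) = 1/47287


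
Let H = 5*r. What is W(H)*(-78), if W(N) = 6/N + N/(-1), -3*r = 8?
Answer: -10049/10 ≈ -1004.9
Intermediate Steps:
r = -8/3 (r = -1/3*8 = -8/3 ≈ -2.6667)
H = -40/3 (H = 5*(-8/3) = -40/3 ≈ -13.333)
W(N) = -N + 6/N (W(N) = 6/N + N*(-1) = 6/N - N = -N + 6/N)
W(H)*(-78) = (-1*(-40/3) + 6/(-40/3))*(-78) = (40/3 + 6*(-3/40))*(-78) = (40/3 - 9/20)*(-78) = (773/60)*(-78) = -10049/10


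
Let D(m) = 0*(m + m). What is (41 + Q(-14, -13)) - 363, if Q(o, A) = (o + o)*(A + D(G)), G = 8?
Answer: 42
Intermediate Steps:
D(m) = 0 (D(m) = 0*(2*m) = 0)
Q(o, A) = 2*A*o (Q(o, A) = (o + o)*(A + 0) = (2*o)*A = 2*A*o)
(41 + Q(-14, -13)) - 363 = (41 + 2*(-13)*(-14)) - 363 = (41 + 364) - 363 = 405 - 363 = 42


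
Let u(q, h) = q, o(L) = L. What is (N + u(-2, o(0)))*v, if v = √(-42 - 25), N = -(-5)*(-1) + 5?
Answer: -2*I*√67 ≈ -16.371*I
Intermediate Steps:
N = 0 (N = -1*5 + 5 = -5 + 5 = 0)
v = I*√67 (v = √(-67) = I*√67 ≈ 8.1853*I)
(N + u(-2, o(0)))*v = (0 - 2)*(I*√67) = -2*I*√67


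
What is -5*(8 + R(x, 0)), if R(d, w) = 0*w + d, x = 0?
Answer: -40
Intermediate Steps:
R(d, w) = d (R(d, w) = 0 + d = d)
-5*(8 + R(x, 0)) = -5*(8 + 0) = -5*8 = -40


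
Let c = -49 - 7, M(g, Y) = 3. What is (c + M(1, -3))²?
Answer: 2809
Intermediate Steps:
c = -56
(c + M(1, -3))² = (-56 + 3)² = (-53)² = 2809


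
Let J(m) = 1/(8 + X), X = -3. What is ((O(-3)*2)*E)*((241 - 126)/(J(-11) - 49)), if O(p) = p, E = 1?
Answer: 1725/122 ≈ 14.139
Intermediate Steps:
J(m) = ⅕ (J(m) = 1/(8 - 3) = 1/5 = ⅕)
((O(-3)*2)*E)*((241 - 126)/(J(-11) - 49)) = (-3*2*1)*((241 - 126)/(⅕ - 49)) = (-6*1)*(115/(-244/5)) = -690*(-5)/244 = -6*(-575/244) = 1725/122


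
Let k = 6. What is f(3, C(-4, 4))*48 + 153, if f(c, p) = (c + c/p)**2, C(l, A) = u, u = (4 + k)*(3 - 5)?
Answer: 13572/25 ≈ 542.88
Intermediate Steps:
u = -20 (u = (4 + 6)*(3 - 5) = 10*(-2) = -20)
C(l, A) = -20
f(3, C(-4, 4))*48 + 153 = (3**2*(1 - 20)**2/(-20)**2)*48 + 153 = (9*(1/400)*(-19)**2)*48 + 153 = (9*(1/400)*361)*48 + 153 = (3249/400)*48 + 153 = 9747/25 + 153 = 13572/25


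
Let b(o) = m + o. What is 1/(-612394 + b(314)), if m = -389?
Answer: -1/612469 ≈ -1.6327e-6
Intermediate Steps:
b(o) = -389 + o
1/(-612394 + b(314)) = 1/(-612394 + (-389 + 314)) = 1/(-612394 - 75) = 1/(-612469) = -1/612469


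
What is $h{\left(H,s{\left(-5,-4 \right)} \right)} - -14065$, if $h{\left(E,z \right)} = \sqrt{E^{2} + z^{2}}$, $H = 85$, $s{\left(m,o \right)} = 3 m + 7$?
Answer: $14065 + \sqrt{7289} \approx 14150.0$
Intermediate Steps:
$s{\left(m,o \right)} = 7 + 3 m$
$h{\left(H,s{\left(-5,-4 \right)} \right)} - -14065 = \sqrt{85^{2} + \left(7 + 3 \left(-5\right)\right)^{2}} - -14065 = \sqrt{7225 + \left(7 - 15\right)^{2}} + 14065 = \sqrt{7225 + \left(-8\right)^{2}} + 14065 = \sqrt{7225 + 64} + 14065 = \sqrt{7289} + 14065 = 14065 + \sqrt{7289}$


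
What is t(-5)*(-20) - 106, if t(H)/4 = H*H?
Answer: -2106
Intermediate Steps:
t(H) = 4*H**2 (t(H) = 4*(H*H) = 4*H**2)
t(-5)*(-20) - 106 = (4*(-5)**2)*(-20) - 106 = (4*25)*(-20) - 106 = 100*(-20) - 106 = -2000 - 106 = -2106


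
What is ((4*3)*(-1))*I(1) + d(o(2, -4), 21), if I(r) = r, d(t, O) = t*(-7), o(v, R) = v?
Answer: -26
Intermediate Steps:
d(t, O) = -7*t
((4*3)*(-1))*I(1) + d(o(2, -4), 21) = ((4*3)*(-1))*1 - 7*2 = (12*(-1))*1 - 14 = -12*1 - 14 = -12 - 14 = -26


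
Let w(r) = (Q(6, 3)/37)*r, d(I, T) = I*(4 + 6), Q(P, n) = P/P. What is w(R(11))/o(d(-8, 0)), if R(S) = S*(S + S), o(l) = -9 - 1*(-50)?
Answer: 242/1517 ≈ 0.15953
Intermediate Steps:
Q(P, n) = 1
d(I, T) = 10*I (d(I, T) = I*10 = 10*I)
o(l) = 41 (o(l) = -9 + 50 = 41)
R(S) = 2*S² (R(S) = S*(2*S) = 2*S²)
w(r) = r/37 (w(r) = (1/37)*r = (1*(1/37))*r = r/37)
w(R(11))/o(d(-8, 0)) = ((2*11²)/37)/41 = ((2*121)/37)*(1/41) = ((1/37)*242)*(1/41) = (242/37)*(1/41) = 242/1517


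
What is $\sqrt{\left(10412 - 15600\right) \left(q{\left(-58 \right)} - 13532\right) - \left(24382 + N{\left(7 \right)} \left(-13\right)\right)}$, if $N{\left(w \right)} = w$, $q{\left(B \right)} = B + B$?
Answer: $\sqrt{70781533} \approx 8413.2$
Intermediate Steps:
$q{\left(B \right)} = 2 B$
$\sqrt{\left(10412 - 15600\right) \left(q{\left(-58 \right)} - 13532\right) - \left(24382 + N{\left(7 \right)} \left(-13\right)\right)} = \sqrt{\left(10412 - 15600\right) \left(2 \left(-58\right) - 13532\right) - \left(24382 - 91\right)} = \sqrt{- 5188 \left(-116 - 13532\right) - 24291} = \sqrt{\left(-5188\right) \left(-13648\right) - 24291} = \sqrt{70805824 + \left(-24398 + 107\right)} = \sqrt{70805824 - 24291} = \sqrt{70781533}$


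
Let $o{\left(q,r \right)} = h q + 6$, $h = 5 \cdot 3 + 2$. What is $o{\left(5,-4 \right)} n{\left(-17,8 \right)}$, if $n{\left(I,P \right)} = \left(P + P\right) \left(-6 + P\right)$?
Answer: $2912$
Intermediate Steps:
$n{\left(I,P \right)} = 2 P \left(-6 + P\right)$
$h = 17$ ($h = 15 + 2 = 17$)
$o{\left(q,r \right)} = 6 + 17 q$ ($o{\left(q,r \right)} = 17 q + 6 = 6 + 17 q$)
$o{\left(5,-4 \right)} n{\left(-17,8 \right)} = \left(6 + 17 \cdot 5\right) 2 \cdot 8 \left(-6 + 8\right) = \left(6 + 85\right) 2 \cdot 8 \cdot 2 = 91 \cdot 32 = 2912$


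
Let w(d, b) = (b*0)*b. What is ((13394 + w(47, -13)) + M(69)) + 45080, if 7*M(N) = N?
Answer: 409387/7 ≈ 58484.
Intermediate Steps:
M(N) = N/7
w(d, b) = 0 (w(d, b) = 0*b = 0)
((13394 + w(47, -13)) + M(69)) + 45080 = ((13394 + 0) + (⅐)*69) + 45080 = (13394 + 69/7) + 45080 = 93827/7 + 45080 = 409387/7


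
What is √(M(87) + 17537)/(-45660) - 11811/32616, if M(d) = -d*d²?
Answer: -3937/10872 - I*√640966/45660 ≈ -0.36212 - 0.017534*I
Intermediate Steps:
M(d) = -d³
√(M(87) + 17537)/(-45660) - 11811/32616 = √(-1*87³ + 17537)/(-45660) - 11811/32616 = √(-1*658503 + 17537)*(-1/45660) - 11811*1/32616 = √(-658503 + 17537)*(-1/45660) - 3937/10872 = √(-640966)*(-1/45660) - 3937/10872 = (I*√640966)*(-1/45660) - 3937/10872 = -I*√640966/45660 - 3937/10872 = -3937/10872 - I*√640966/45660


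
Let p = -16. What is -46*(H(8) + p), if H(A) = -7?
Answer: 1058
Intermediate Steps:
-46*(H(8) + p) = -46*(-7 - 16) = -46*(-23) = 1058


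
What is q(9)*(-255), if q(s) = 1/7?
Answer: -255/7 ≈ -36.429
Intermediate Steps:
q(s) = ⅐
q(9)*(-255) = (⅐)*(-255) = -255/7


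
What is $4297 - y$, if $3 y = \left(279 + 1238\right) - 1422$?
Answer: $\frac{12796}{3} \approx 4265.3$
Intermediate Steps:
$y = \frac{95}{3}$ ($y = \frac{\left(279 + 1238\right) - 1422}{3} = \frac{1517 - 1422}{3} = \frac{1}{3} \cdot 95 = \frac{95}{3} \approx 31.667$)
$4297 - y = 4297 - \frac{95}{3} = \frac{12796}{3}$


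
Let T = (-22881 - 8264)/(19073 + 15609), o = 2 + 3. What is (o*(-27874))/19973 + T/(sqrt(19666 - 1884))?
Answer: -139370/19973 - 31145*sqrt(17782)/616715324 ≈ -6.9847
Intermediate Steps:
o = 5
T = -31145/34682 ≈ -0.89802
(o*(-27874))/19973 + T/(sqrt(19666 - 1884)) = (5*(-27874))/19973 - 31145/(34682*sqrt(19666 - 1884)) = -139370*1/19973 - 31145*sqrt(17782)/17782/34682 = -139370/19973 - 31145*sqrt(17782)/616715324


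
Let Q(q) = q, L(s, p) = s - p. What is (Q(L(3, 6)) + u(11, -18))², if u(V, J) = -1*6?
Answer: 81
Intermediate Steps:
u(V, J) = -6
(Q(L(3, 6)) + u(11, -18))² = ((3 - 1*6) - 6)² = ((3 - 6) - 6)² = (-3 - 6)² = (-9)² = 81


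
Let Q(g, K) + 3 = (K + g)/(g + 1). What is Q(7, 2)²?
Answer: 225/64 ≈ 3.5156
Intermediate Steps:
Q(g, K) = -3 + (K + g)/(1 + g) (Q(g, K) = -3 + (K + g)/(g + 1) = -3 + (K + g)/(1 + g))
Q(7, 2)² = ((-3 + 2 - 2*7)/(1 + 7))² = ((-3 + 2 - 14)/8)² = ((⅛)*(-15))² = (-15/8)² = 225/64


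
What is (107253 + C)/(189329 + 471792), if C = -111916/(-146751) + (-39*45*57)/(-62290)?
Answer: 196086834464159/1208677251336918 ≈ 0.16223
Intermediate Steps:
C = 4330296785/1828223958 (C = -111916*(-1/146751) - 1755*57*(-1/62290) = 111916/146751 - 100035*(-1/62290) = 111916/146751 + 20007/12458 = 4330296785/1828223958 ≈ 2.3686)
(107253 + C)/(189329 + 471792) = (107253 + 4330296785/1828223958)/(189329 + 471792) = (196086834464159/1828223958)/661121 = (196086834464159/1828223958)*(1/661121) = 196086834464159/1208677251336918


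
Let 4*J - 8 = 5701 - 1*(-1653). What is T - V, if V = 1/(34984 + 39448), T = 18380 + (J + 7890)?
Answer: 2092320735/74432 ≈ 28111.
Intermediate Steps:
J = 3681/2 (J = 2 + (5701 - 1*(-1653))/4 = 2 + (5701 + 1653)/4 = 2 + (¼)*7354 = 2 + 3677/2 = 3681/2 ≈ 1840.5)
T = 56221/2 (T = 18380 + (3681/2 + 7890) = 18380 + 19461/2 = 56221/2 ≈ 28111.)
V = 1/74432 ≈ 1.3435e-5
T - V = 56221/2 - 1*1/74432 = 56221/2 - 1/74432 = 2092320735/74432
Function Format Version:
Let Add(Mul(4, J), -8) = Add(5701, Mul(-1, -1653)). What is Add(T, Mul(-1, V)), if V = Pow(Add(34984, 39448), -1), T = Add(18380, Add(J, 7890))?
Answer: Rational(2092320735, 74432) ≈ 28111.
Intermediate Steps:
J = Rational(3681, 2) (J = Add(2, Mul(Rational(1, 4), Add(5701, Mul(-1, -1653)))) = Add(2, Mul(Rational(1, 4), Add(5701, 1653))) = Add(2, Mul(Rational(1, 4), 7354)) = Add(2, Rational(3677, 2)) = Rational(3681, 2) ≈ 1840.5)
T = Rational(56221, 2) (T = Add(18380, Add(Rational(3681, 2), 7890)) = Add(18380, Rational(19461, 2)) = Rational(56221, 2) ≈ 28111.)
V = Rational(1, 74432) (V = Pow(74432, -1) = Rational(1, 74432) ≈ 1.3435e-5)
Add(T, Mul(-1, V)) = Add(Rational(56221, 2), Mul(-1, Rational(1, 74432))) = Add(Rational(56221, 2), Rational(-1, 74432)) = Rational(2092320735, 74432)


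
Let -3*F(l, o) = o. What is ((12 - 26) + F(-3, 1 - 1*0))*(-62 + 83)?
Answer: -301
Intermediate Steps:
F(l, o) = -o/3
((12 - 26) + F(-3, 1 - 1*0))*(-62 + 83) = ((12 - 26) - (1 - 1*0)/3)*(-62 + 83) = (-14 - (1 + 0)/3)*21 = (-14 - ⅓*1)*21 = (-14 - ⅓)*21 = -43/3*21 = -301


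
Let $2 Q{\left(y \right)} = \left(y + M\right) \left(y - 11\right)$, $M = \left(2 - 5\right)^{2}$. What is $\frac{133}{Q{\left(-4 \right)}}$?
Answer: $- \frac{266}{75} \approx -3.5467$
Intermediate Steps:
$M = 9$ ($M = \left(-3\right)^{2} = 9$)
$Q{\left(y \right)} = \frac{\left(-11 + y\right) \left(9 + y\right)}{2}$ ($Q{\left(y \right)} = \frac{\left(y + 9\right) \left(y - 11\right)}{2} = \frac{\left(9 + y\right) \left(-11 + y\right)}{2} = \frac{\left(-11 + y\right) \left(9 + y\right)}{2}$)
$\frac{133}{Q{\left(-4 \right)}} = \frac{133}{- \frac{99}{2} + \frac{\left(-4\right)^{2}}{2} - -4} = \frac{133}{- \frac{99}{2} + \frac{1}{2} \cdot 16 + 4} = \frac{133}{- \frac{99}{2} + 8 + 4} = \frac{133}{- \frac{75}{2}} = 133 \left(- \frac{2}{75}\right) = - \frac{266}{75}$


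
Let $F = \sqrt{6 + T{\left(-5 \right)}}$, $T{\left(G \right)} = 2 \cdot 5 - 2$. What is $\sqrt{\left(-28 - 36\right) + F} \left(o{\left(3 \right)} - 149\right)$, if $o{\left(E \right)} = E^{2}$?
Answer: $- 140 i \sqrt{64 - \sqrt{14}} \approx - 1086.8 i$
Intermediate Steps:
$T{\left(G \right)} = 8$ ($T{\left(G \right)} = 10 - 2 = 8$)
$F = \sqrt{14}$ ($F = \sqrt{6 + 8} = \sqrt{14} \approx 3.7417$)
$\sqrt{\left(-28 - 36\right) + F} \left(o{\left(3 \right)} - 149\right) = \sqrt{\left(-28 - 36\right) + \sqrt{14}} \left(3^{2} - 149\right) = \sqrt{\left(-28 - 36\right) + \sqrt{14}} \left(9 - 149\right) = \sqrt{-64 + \sqrt{14}} \left(-140\right) = - 140 \sqrt{-64 + \sqrt{14}}$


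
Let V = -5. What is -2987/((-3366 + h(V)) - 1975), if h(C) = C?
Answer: 2987/5346 ≈ 0.55874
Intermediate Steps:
-2987/((-3366 + h(V)) - 1975) = -2987/((-3366 - 5) - 1975) = -2987/(-3371 - 1975) = -2987/(-5346) = -2987*(-1/5346) = 2987/5346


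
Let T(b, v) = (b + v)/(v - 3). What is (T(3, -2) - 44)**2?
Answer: 48841/25 ≈ 1953.6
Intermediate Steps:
T(b, v) = (b + v)/(-3 + v)
(T(3, -2) - 44)**2 = ((3 - 2)/(-3 - 2) - 44)**2 = (1/(-5) - 44)**2 = (-1/5*1 - 44)**2 = (-1/5 - 44)**2 = (-221/5)**2 = 48841/25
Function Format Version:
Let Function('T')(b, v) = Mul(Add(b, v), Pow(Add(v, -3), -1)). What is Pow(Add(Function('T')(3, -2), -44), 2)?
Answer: Rational(48841, 25) ≈ 1953.6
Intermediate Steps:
Function('T')(b, v) = Mul(Pow(Add(-3, v), -1), Add(b, v)) (Function('T')(b, v) = Mul(Add(b, v), Pow(Add(-3, v), -1)) = Mul(Pow(Add(-3, v), -1), Add(b, v)))
Pow(Add(Function('T')(3, -2), -44), 2) = Pow(Add(Mul(Pow(Add(-3, -2), -1), Add(3, -2)), -44), 2) = Pow(Add(Mul(Pow(-5, -1), 1), -44), 2) = Pow(Add(Mul(Rational(-1, 5), 1), -44), 2) = Pow(Add(Rational(-1, 5), -44), 2) = Pow(Rational(-221, 5), 2) = Rational(48841, 25)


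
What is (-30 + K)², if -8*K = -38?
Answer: 10201/16 ≈ 637.56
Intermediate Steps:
K = 19/4 (K = -⅛*(-38) = 19/4 ≈ 4.7500)
(-30 + K)² = (-30 + 19/4)² = (-101/4)² = 10201/16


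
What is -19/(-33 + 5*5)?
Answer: 19/8 ≈ 2.3750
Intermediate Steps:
-19/(-33 + 5*5) = -19/(-33 + 25) = -19/(-8) = -19*(-⅛) = 19/8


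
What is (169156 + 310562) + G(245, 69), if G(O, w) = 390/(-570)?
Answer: 9114629/19 ≈ 4.7972e+5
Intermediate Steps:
G(O, w) = -13/19 (G(O, w) = 390*(-1/570) = -13/19)
(169156 + 310562) + G(245, 69) = (169156 + 310562) - 13/19 = 479718 - 13/19 = 9114629/19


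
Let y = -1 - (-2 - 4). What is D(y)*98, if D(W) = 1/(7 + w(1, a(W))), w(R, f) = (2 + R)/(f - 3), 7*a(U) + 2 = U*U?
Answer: 28/5 ≈ 5.6000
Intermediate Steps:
y = 5 (y = -1 - 1*(-6) = -1 + 6 = 5)
a(U) = -2/7 + U**2/7 (a(U) = -2/7 + (U*U)/7 = -2/7 + U**2/7)
w(R, f) = (2 + R)/(-3 + f)
D(W) = 1/(7 + 3/(-23/7 + W**2/7)) (D(W) = 1/(7 + (2 + 1)/(-3 + (-2/7 + W**2/7))) = 1/(7 + 3/(-23/7 + W**2/7)))
D(y)*98 = ((-23 + 5**2)/(7*(-20 + 5**2)))*98 = ((-23 + 25)/(7*(-20 + 25)))*98 = ((1/7)*2/5)*98 = ((1/7)*(1/5)*2)*98 = (2/35)*98 = 28/5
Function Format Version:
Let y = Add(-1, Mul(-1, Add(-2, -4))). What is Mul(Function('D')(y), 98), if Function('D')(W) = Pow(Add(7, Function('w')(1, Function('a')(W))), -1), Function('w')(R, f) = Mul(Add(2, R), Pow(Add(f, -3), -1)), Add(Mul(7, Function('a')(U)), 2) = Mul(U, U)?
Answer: Rational(28, 5) ≈ 5.6000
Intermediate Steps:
y = 5 (y = Add(-1, Mul(-1, -6)) = Add(-1, 6) = 5)
Function('a')(U) = Add(Rational(-2, 7), Mul(Rational(1, 7), Pow(U, 2))) (Function('a')(U) = Add(Rational(-2, 7), Mul(Rational(1, 7), Mul(U, U))) = Add(Rational(-2, 7), Mul(Rational(1, 7), Pow(U, 2))))
Function('w')(R, f) = Mul(Pow(Add(-3, f), -1), Add(2, R)) (Function('w')(R, f) = Mul(Add(2, R), Pow(Add(-3, f), -1)) = Mul(Pow(Add(-3, f), -1), Add(2, R)))
Function('D')(W) = Pow(Add(7, Mul(3, Pow(Add(Rational(-23, 7), Mul(Rational(1, 7), Pow(W, 2))), -1))), -1) (Function('D')(W) = Pow(Add(7, Mul(Pow(Add(-3, Add(Rational(-2, 7), Mul(Rational(1, 7), Pow(W, 2)))), -1), Add(2, 1))), -1) = Pow(Add(7, Mul(Pow(Add(Rational(-23, 7), Mul(Rational(1, 7), Pow(W, 2))), -1), 3)), -1) = Pow(Add(7, Mul(3, Pow(Add(Rational(-23, 7), Mul(Rational(1, 7), Pow(W, 2))), -1))), -1))
Mul(Function('D')(y), 98) = Mul(Mul(Rational(1, 7), Pow(Add(-20, Pow(5, 2)), -1), Add(-23, Pow(5, 2))), 98) = Mul(Mul(Rational(1, 7), Pow(Add(-20, 25), -1), Add(-23, 25)), 98) = Mul(Mul(Rational(1, 7), Pow(5, -1), 2), 98) = Mul(Mul(Rational(1, 7), Rational(1, 5), 2), 98) = Mul(Rational(2, 35), 98) = Rational(28, 5)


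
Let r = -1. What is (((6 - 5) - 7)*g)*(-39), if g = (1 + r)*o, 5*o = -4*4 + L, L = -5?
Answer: 0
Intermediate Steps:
o = -21/5 (o = (-4*4 - 5)/5 = (-16 - 5)/5 = (⅕)*(-21) = -21/5 ≈ -4.2000)
g = 0 (g = (1 - 1)*(-21/5) = 0*(-21/5) = 0)
(((6 - 5) - 7)*g)*(-39) = (((6 - 5) - 7)*0)*(-39) = ((1 - 7)*0)*(-39) = -6*0*(-39) = 0*(-39) = 0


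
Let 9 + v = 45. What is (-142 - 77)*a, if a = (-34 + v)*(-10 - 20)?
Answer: 13140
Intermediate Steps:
v = 36 (v = -9 + 45 = 36)
a = -60 (a = (-34 + 36)*(-10 - 20) = 2*(-30) = -60)
(-142 - 77)*a = (-142 - 77)*(-60) = -219*(-60) = 13140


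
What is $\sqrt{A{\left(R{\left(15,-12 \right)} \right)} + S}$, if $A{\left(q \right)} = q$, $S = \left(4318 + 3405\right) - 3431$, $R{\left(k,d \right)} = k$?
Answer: $\sqrt{4307} \approx 65.628$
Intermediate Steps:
$S = 4292$ ($S = 7723 - 3431 = 4292$)
$\sqrt{A{\left(R{\left(15,-12 \right)} \right)} + S} = \sqrt{15 + 4292} = \sqrt{4307}$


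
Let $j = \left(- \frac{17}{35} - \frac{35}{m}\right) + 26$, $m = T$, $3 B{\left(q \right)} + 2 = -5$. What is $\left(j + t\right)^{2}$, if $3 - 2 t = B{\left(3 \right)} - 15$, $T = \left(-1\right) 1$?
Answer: $\frac{220314649}{44100} \approx 4995.8$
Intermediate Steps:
$B{\left(q \right)} = - \frac{7}{3}$ ($B{\left(q \right)} = - \frac{2}{3} + \frac{1}{3} \left(-5\right) = - \frac{2}{3} - \frac{5}{3} = - \frac{7}{3}$)
$T = -1$
$m = -1$
$t = \frac{61}{6}$ ($t = \frac{3}{2} - \frac{- \frac{7}{3} - 15}{2} = \frac{3}{2} - - \frac{26}{3} = \frac{3}{2} + \frac{26}{3} = \frac{61}{6} \approx 10.167$)
$j = \frac{2118}{35}$ ($j = \left(- \frac{17}{35} - \frac{35}{-1}\right) + 26 = \left(\left(-17\right) \frac{1}{35} - -35\right) + 26 = \left(- \frac{17}{35} + 35\right) + 26 = \frac{1208}{35} + 26 = \frac{2118}{35} \approx 60.514$)
$\left(j + t\right)^{2} = \left(\frac{2118}{35} + \frac{61}{6}\right)^{2} = \left(\frac{14843}{210}\right)^{2} = \frac{220314649}{44100}$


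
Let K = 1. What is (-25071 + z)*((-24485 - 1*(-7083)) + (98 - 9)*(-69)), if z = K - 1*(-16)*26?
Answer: 580429122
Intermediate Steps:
z = 417 (z = 1 - 1*(-16)*26 = 1 + 16*26 = 1 + 416 = 417)
(-25071 + z)*((-24485 - 1*(-7083)) + (98 - 9)*(-69)) = (-25071 + 417)*((-24485 - 1*(-7083)) + (98 - 9)*(-69)) = -24654*((-24485 + 7083) + 89*(-69)) = -24654*(-17402 - 6141) = -24654*(-23543) = 580429122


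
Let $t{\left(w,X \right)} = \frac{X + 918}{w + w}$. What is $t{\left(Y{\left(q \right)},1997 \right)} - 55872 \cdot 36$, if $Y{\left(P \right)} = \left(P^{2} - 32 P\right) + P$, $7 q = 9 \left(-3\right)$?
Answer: $- \frac{26501958157}{13176} \approx -2.0114 \cdot 10^{6}$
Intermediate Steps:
$q = - \frac{27}{7}$ ($q = \frac{9 \left(-3\right)}{7} = \frac{1}{7} \left(-27\right) = - \frac{27}{7} \approx -3.8571$)
$Y{\left(P \right)} = P^{2} - 31 P$
$t{\left(w,X \right)} = \frac{918 + X}{2 w}$
$t{\left(Y{\left(q \right)},1997 \right)} - 55872 \cdot 36 = \frac{918 + 1997}{2 \left(- \frac{27 \left(-31 - \frac{27}{7}\right)}{7}\right)} - 55872 \cdot 36 = \frac{1}{2} \frac{1}{\left(- \frac{27}{7}\right) \left(- \frac{244}{7}\right)} 2915 - 2011392 = \frac{1}{2} \frac{1}{\frac{6588}{49}} \cdot 2915 - 2011392 = \frac{1}{2} \cdot \frac{49}{6588} \cdot 2915 - 2011392 = \frac{142835}{13176} - 2011392 = - \frac{26501958157}{13176}$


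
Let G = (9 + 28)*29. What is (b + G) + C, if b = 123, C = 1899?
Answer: 3095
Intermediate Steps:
G = 1073 (G = 37*29 = 1073)
(b + G) + C = (123 + 1073) + 1899 = 1196 + 1899 = 3095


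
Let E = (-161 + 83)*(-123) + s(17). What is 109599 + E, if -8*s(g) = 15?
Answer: 953529/8 ≈ 1.1919e+5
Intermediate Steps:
s(g) = -15/8 (s(g) = -⅛*15 = -15/8)
E = 76737/8 (E = (-161 + 83)*(-123) - 15/8 = -78*(-123) - 15/8 = 9594 - 15/8 = 76737/8 ≈ 9592.1)
109599 + E = 109599 + 76737/8 = 953529/8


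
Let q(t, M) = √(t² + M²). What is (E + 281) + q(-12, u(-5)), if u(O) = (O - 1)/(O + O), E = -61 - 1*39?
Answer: 181 + 3*√401/5 ≈ 193.01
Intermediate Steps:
E = -100 (E = -61 - 39 = -100)
u(O) = (-1 + O)/(2*O) (u(O) = (-1 + O)/((2*O)) = (-1 + O)*(1/(2*O)) = (-1 + O)/(2*O))
q(t, M) = √(M² + t²)
(E + 281) + q(-12, u(-5)) = (-100 + 281) + √(((½)*(-1 - 5)/(-5))² + (-12)²) = 181 + √(((½)*(-⅕)*(-6))² + 144) = 181 + √((⅗)² + 144) = 181 + √(9/25 + 144) = 181 + √(3609/25) = 181 + 3*√401/5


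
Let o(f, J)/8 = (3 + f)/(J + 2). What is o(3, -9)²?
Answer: 2304/49 ≈ 47.020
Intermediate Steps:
o(f, J) = 8*(3 + f)/(2 + J) (o(f, J) = 8*((3 + f)/(J + 2)) = 8*((3 + f)/(2 + J)) = 8*(3 + f)/(2 + J))
o(3, -9)² = (8*(3 + 3)/(2 - 9))² = (8*6/(-7))² = (8*(-⅐)*6)² = (-48/7)² = 2304/49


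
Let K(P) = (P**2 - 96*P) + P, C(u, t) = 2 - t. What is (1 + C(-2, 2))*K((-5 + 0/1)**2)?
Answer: -1750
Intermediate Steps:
K(P) = P**2 - 95*P
(1 + C(-2, 2))*K((-5 + 0/1)**2) = (1 + (2 - 1*2))*((-5 + 0/1)**2*(-95 + (-5 + 0/1)**2)) = (1 + (2 - 2))*((-5 + 0*1)**2*(-95 + (-5 + 0*1)**2)) = (1 + 0)*((-5 + 0)**2*(-95 + (-5 + 0)**2)) = 1*((-5)**2*(-95 + (-5)**2)) = 1*(25*(-95 + 25)) = 1*(25*(-70)) = 1*(-1750) = -1750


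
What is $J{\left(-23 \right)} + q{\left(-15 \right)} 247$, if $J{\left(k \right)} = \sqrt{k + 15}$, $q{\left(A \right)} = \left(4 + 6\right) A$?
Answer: $-37050 + 2 i \sqrt{2} \approx -37050.0 + 2.8284 i$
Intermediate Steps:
$q{\left(A \right)} = 10 A$
$J{\left(k \right)} = \sqrt{15 + k}$
$J{\left(-23 \right)} + q{\left(-15 \right)} 247 = \sqrt{15 - 23} + 10 \left(-15\right) 247 = \sqrt{-8} - 37050 = 2 i \sqrt{2} - 37050 = -37050 + 2 i \sqrt{2}$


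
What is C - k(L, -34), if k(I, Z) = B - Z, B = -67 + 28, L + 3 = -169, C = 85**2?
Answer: 7230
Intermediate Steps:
C = 7225
L = -172 (L = -3 - 169 = -172)
B = -39
k(I, Z) = -39 - Z
C - k(L, -34) = 7225 - (-39 - 1*(-34)) = 7225 - (-39 + 34) = 7225 - 1*(-5) = 7225 + 5 = 7230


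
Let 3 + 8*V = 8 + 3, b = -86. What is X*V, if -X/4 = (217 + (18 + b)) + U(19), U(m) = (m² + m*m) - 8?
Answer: -3452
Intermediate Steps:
U(m) = -8 + 2*m² (U(m) = (m² + m²) - 8 = 2*m² - 8 = -8 + 2*m²)
V = 1 (V = -3/8 + (8 + 3)/8 = -3/8 + (⅛)*11 = -3/8 + 11/8 = 1)
X = -3452 (X = -4*((217 + (18 - 86)) + (-8 + 2*19²)) = -4*((217 - 68) + (-8 + 2*361)) = -4*(149 + (-8 + 722)) = -4*(149 + 714) = -4*863 = -3452)
X*V = -3452*1 = -3452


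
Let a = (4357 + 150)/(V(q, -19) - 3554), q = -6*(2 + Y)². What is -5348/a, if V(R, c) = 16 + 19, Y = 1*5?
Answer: 18819612/4507 ≈ 4175.6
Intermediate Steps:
Y = 5
q = -294 (q = -6*(2 + 5)² = -6*7² = -6*49 = -294)
V(R, c) = 35
a = -4507/3519 (a = (4357 + 150)/(35 - 3554) = 4507/(-3519) = 4507*(-1/3519) = -4507/3519 ≈ -1.2808)
-5348/a = -5348/(-4507/3519) = -5348*(-3519/4507) = 18819612/4507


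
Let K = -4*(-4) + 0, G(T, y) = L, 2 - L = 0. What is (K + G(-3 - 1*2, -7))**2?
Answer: 324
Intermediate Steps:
L = 2 (L = 2 - 1*0 = 2 + 0 = 2)
G(T, y) = 2
K = 16 (K = 16 + 0 = 16)
(K + G(-3 - 1*2, -7))**2 = (16 + 2)**2 = 18**2 = 324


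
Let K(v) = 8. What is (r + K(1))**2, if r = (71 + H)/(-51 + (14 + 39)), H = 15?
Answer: 2601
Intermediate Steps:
r = 43 (r = (71 + 15)/(-51 + (14 + 39)) = 86/(-51 + 53) = 86/2 = 86*(1/2) = 43)
(r + K(1))**2 = (43 + 8)**2 = 51**2 = 2601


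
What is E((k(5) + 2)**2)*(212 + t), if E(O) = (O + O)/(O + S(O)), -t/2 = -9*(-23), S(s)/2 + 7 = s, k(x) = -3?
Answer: 404/11 ≈ 36.727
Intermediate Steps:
S(s) = -14 + 2*s
t = -414 (t = -(-18)*(-23) = -2*207 = -414)
E(O) = 2*O/(-14 + 3*O) (E(O) = (O + O)/(O + (-14 + 2*O)) = (2*O)/(-14 + 3*O) = 2*O/(-14 + 3*O))
E((k(5) + 2)**2)*(212 + t) = (2*(-3 + 2)**2/(-14 + 3*(-3 + 2)**2))*(212 - 414) = (2*(-1)**2/(-14 + 3*(-1)**2))*(-202) = (2*1/(-14 + 3*1))*(-202) = (2*1/(-14 + 3))*(-202) = (2*1/(-11))*(-202) = (2*1*(-1/11))*(-202) = -2/11*(-202) = 404/11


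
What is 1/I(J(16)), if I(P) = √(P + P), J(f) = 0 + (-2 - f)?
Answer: -I/6 ≈ -0.16667*I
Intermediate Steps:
J(f) = -2 - f
I(P) = √2*√P (I(P) = √(2*P) = √2*√P)
1/I(J(16)) = 1/(√2*√(-2 - 1*16)) = 1/(√2*√(-2 - 16)) = 1/(√2*√(-18)) = 1/(√2*(3*I*√2)) = 1/(6*I) = -I/6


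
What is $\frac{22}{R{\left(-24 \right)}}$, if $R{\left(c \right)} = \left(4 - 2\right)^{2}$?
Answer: $\frac{11}{2} \approx 5.5$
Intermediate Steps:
$R{\left(c \right)} = 4$ ($R{\left(c \right)} = 2^{2} = 4$)
$\frac{22}{R{\left(-24 \right)}} = \frac{22}{4} = 22 \cdot \frac{1}{4} = \frac{11}{2}$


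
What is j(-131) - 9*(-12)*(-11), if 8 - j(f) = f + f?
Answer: -918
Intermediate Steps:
j(f) = 8 - 2*f (j(f) = 8 - (f + f) = 8 - 2*f)
j(-131) - 9*(-12)*(-11) = (8 - 2*(-131)) - 9*(-12)*(-11) = (8 + 262) - (-108)*(-11) = 270 - 1*1188 = 270 - 1188 = -918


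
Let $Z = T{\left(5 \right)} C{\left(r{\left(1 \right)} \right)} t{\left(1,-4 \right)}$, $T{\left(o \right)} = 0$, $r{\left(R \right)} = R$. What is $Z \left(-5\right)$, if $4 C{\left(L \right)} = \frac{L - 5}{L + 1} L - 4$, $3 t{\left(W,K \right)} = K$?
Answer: $0$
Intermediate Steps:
$t{\left(W,K \right)} = \frac{K}{3}$
$C{\left(L \right)} = -1 + \frac{L \left(-5 + L\right)}{4 \left(1 + L\right)}$ ($C{\left(L \right)} = \frac{\frac{L - 5}{L + 1} L - 4}{4} = \frac{\frac{-5 + L}{1 + L} L - 4}{4} = \frac{\frac{L \left(-5 + L\right)}{1 + L} - 4}{4} = \frac{-4 + \frac{L \left(-5 + L\right)}{1 + L}}{4} = -1 + \frac{L \left(-5 + L\right)}{4 \left(1 + L\right)}$)
$Z = 0$ ($Z = 0 \frac{-4 + 1^{2} - 9}{4 \left(1 + 1\right)} \frac{1}{3} \left(-4\right) = 0 \frac{-4 + 1 - 9}{4 \cdot 2} \left(- \frac{4}{3}\right) = 0 \cdot \frac{1}{4} \cdot \frac{1}{2} \left(-12\right) \left(- \frac{4}{3}\right) = 0 \left(- \frac{3}{2}\right) \left(- \frac{4}{3}\right) = 0 \left(- \frac{4}{3}\right) = 0$)
$Z \left(-5\right) = 0 \left(-5\right) = 0$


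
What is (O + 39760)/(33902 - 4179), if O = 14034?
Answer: 53794/29723 ≈ 1.8098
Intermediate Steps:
(O + 39760)/(33902 - 4179) = (14034 + 39760)/(33902 - 4179) = 53794/29723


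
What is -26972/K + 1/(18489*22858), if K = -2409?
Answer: 345422690081/30851374026 ≈ 11.196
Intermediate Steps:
-26972/K + 1/(18489*22858) = -26972/(-2409) + 1/(18489*22858) = -26972*(-1/2409) + (1/18489)*(1/22858) = 2452/219 + 1/422621562 = 345422690081/30851374026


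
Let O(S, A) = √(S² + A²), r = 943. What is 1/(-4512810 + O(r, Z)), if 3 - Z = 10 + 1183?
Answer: -4512810/20365451790751 - √2305349/20365451790751 ≈ -2.2167e-7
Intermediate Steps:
Z = -1190 (Z = 3 - (10 + 1183) = 3 - 1*1193 = 3 - 1193 = -1190)
O(S, A) = √(A² + S²)
1/(-4512810 + O(r, Z)) = 1/(-4512810 + √((-1190)² + 943²)) = 1/(-4512810 + √(1416100 + 889249)) = 1/(-4512810 + √2305349)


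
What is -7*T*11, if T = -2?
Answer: 154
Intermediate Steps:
-7*T*11 = -7*(-2)*11 = 14*11 = 154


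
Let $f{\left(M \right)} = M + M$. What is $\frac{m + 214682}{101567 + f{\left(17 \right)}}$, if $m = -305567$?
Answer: $- \frac{30295}{33867} \approx -0.89453$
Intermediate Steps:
$f{\left(M \right)} = 2 M$
$\frac{m + 214682}{101567 + f{\left(17 \right)}} = \frac{-305567 + 214682}{101567 + 2 \cdot 17} = - \frac{90885}{101567 + 34} = - \frac{90885}{101601} = \left(-90885\right) \frac{1}{101601} = - \frac{30295}{33867}$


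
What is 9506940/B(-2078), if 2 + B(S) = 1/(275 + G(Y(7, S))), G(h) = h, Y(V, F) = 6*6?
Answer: -985552780/207 ≈ -4.7611e+6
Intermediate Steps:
Y(V, F) = 36
B(S) = -621/311 (B(S) = -2 + 1/(275 + 36) = -2 + 1/311 = -621/311)
9506940/B(-2078) = 9506940/(-621/311) = 9506940*(-311/621) = -985552780/207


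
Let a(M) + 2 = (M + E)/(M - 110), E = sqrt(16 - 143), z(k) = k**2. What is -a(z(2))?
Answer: 108/53 + I*sqrt(127)/106 ≈ 2.0377 + 0.10632*I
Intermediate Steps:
E = I*sqrt(127) (E = sqrt(-127) = I*sqrt(127) ≈ 11.269*I)
a(M) = -2 + (M + I*sqrt(127))/(-110 + M) (a(M) = -2 + (M + I*sqrt(127))/(M - 110) = -2 + (M + I*sqrt(127))/(-110 + M))
-a(z(2)) = -(220 - 1*2**2 + I*sqrt(127))/(-110 + 2**2) = -(220 - 1*4 + I*sqrt(127))/(-110 + 4) = -(220 - 4 + I*sqrt(127))/(-106) = -(-1)*(216 + I*sqrt(127))/106 = -(-108/53 - I*sqrt(127)/106) = 108/53 + I*sqrt(127)/106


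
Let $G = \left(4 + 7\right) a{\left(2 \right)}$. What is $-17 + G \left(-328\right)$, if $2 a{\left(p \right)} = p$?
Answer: $-3625$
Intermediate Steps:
$a{\left(p \right)} = \frac{p}{2}$
$G = 11$ ($G = \left(4 + 7\right) \frac{1}{2} \cdot 2 = 11 \cdot 1 = 11$)
$-17 + G \left(-328\right) = -17 + 11 \left(-328\right) = -17 - 3608 = -3625$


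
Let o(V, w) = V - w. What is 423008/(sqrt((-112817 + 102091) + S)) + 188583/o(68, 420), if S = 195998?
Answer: -188583/352 + 105752*sqrt(46318)/23159 ≈ 447.00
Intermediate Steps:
423008/(sqrt((-112817 + 102091) + S)) + 188583/o(68, 420) = 423008/(sqrt((-112817 + 102091) + 195998)) + 188583/(68 - 1*420) = 423008/(sqrt(-10726 + 195998)) + 188583/(68 - 420) = 423008/(sqrt(185272)) + 188583/(-352) = 423008/((2*sqrt(46318))) + 188583*(-1/352) = 423008*(sqrt(46318)/92636) - 188583/352 = 105752*sqrt(46318)/23159 - 188583/352 = -188583/352 + 105752*sqrt(46318)/23159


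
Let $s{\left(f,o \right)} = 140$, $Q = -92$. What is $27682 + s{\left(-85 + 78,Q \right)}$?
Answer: $27822$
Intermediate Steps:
$27682 + s{\left(-85 + 78,Q \right)} = 27682 + 140 = 27822$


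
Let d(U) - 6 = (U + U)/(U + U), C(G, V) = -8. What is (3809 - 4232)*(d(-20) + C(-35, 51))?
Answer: 423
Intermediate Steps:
d(U) = 7 (d(U) = 6 + (U + U)/(U + U) = 6 + (2*U)/((2*U)) = 6 + (2*U)*(1/(2*U)) = 6 + 1 = 7)
(3809 - 4232)*(d(-20) + C(-35, 51)) = (3809 - 4232)*(7 - 8) = -423*(-1) = 423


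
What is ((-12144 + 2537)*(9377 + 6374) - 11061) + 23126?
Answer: -151307792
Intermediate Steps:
((-12144 + 2537)*(9377 + 6374) - 11061) + 23126 = (-9607*15751 - 11061) + 23126 = (-151319857 - 11061) + 23126 = -151330918 + 23126 = -151307792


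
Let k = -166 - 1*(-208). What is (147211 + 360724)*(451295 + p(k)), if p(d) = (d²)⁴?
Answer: 4918158071028086785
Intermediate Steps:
k = 42 (k = -166 + 208 = 42)
p(d) = d⁸
(147211 + 360724)*(451295 + p(k)) = (147211 + 360724)*(451295 + 42⁸) = 507935*(451295 + 9682651996416) = 507935*9682652447711 = 4918158071028086785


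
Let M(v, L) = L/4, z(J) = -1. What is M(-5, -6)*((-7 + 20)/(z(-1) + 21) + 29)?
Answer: -1779/40 ≈ -44.475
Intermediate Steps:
M(v, L) = L/4 (M(v, L) = L*(¼) = L/4)
M(-5, -6)*((-7 + 20)/(z(-1) + 21) + 29) = ((¼)*(-6))*((-7 + 20)/(-1 + 21) + 29) = -3*(13/20 + 29)/2 = -3/2*593/20 = -1779/40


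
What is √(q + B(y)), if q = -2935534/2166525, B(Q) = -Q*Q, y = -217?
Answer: I*√982373990592911/144435 ≈ 217.0*I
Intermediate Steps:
B(Q) = -Q²
q = -2935534/2166525 (q = -2935534*1/2166525 = -2935534/2166525 ≈ -1.3549)
√(q + B(y)) = √(-2935534/2166525 - 1*(-217)²) = √(-2935534/2166525 - 1*47089) = √(-2935534/2166525 - 47089) = √(-102022431259/2166525) = I*√982373990592911/144435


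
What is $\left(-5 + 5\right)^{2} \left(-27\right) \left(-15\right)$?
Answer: $0$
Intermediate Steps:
$\left(-5 + 5\right)^{2} \left(-27\right) \left(-15\right) = 0^{2} \left(-27\right) \left(-15\right) = 0 \left(-27\right) \left(-15\right) = 0 \left(-15\right) = 0$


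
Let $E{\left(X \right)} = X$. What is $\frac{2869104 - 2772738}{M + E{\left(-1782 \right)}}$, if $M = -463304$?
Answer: $- \frac{48183}{232543} \approx -0.2072$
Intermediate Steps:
$\frac{2869104 - 2772738}{M + E{\left(-1782 \right)}} = \frac{2869104 - 2772738}{-463304 - 1782} = \frac{96366}{-465086} = 96366 \left(- \frac{1}{465086}\right) = - \frac{48183}{232543}$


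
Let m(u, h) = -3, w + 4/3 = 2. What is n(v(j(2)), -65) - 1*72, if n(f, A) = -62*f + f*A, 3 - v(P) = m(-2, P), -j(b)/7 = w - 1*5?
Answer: -834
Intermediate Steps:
w = 2/3 (w = -4/3 + 2 = 2/3 ≈ 0.66667)
j(b) = 91/3 (j(b) = -7*(2/3 - 1*5) = -7*(2/3 - 5) = -7*(-13/3) = 91/3)
v(P) = 6 (v(P) = 3 - 1*(-3) = 3 + 3 = 6)
n(f, A) = -62*f + A*f
n(v(j(2)), -65) - 1*72 = 6*(-62 - 65) - 1*72 = 6*(-127) - 72 = -762 - 72 = -834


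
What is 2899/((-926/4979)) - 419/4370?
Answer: -15769374191/1011655 ≈ -15588.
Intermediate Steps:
2899/((-926/4979)) - 419/4370 = 2899/((-926*1/4979)) - 419*1/4370 = 2899/(-926/4979) - 419/4370 = 2899*(-4979/926) - 419/4370 = -14434121/926 - 419/4370 = -15769374191/1011655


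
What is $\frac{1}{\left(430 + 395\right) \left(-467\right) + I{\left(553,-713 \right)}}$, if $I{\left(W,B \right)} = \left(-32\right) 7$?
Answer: $- \frac{1}{385499} \approx -2.594 \cdot 10^{-6}$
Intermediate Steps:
$I{\left(W,B \right)} = -224$
$\frac{1}{\left(430 + 395\right) \left(-467\right) + I{\left(553,-713 \right)}} = \frac{1}{\left(430 + 395\right) \left(-467\right) - 224} = \frac{1}{825 \left(-467\right) - 224} = \frac{1}{-385275 - 224} = \frac{1}{-385499} = - \frac{1}{385499}$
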